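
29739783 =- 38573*( - 771 )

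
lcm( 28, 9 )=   252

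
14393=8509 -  - 5884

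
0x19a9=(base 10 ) 6569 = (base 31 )6PS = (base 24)b9h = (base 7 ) 25103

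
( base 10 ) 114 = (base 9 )136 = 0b1110010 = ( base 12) 96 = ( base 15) 79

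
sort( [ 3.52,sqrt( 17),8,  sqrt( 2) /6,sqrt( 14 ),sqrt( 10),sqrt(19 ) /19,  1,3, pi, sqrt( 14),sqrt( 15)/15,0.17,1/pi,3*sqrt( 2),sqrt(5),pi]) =[ 0.17,sqrt( 19 )/19, sqrt( 2)/6,sqrt (15) /15,1/pi, 1,sqrt(5),3,  pi,pi,sqrt( 10 ), 3.52, sqrt(14),sqrt( 14),  sqrt( 17),3*  sqrt( 2),8]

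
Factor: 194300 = 2^2*5^2*29^1 * 67^1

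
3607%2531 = 1076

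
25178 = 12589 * 2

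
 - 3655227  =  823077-4478304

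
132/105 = 1  +  9/35 = 1.26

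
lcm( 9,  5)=45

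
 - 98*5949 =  - 583002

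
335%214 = 121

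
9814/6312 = 1  +  1751/3156= 1.55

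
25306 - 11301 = 14005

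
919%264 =127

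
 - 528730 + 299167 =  - 229563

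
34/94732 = 17/47366 = 0.00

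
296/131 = 296/131=2.26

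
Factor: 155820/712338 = 25970/118723 = 2^1*5^1*7^2*11^( - 1 )*43^( - 1 )*53^1*251^(-1)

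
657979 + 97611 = 755590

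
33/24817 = 33/24817 = 0.00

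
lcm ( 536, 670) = 2680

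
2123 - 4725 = -2602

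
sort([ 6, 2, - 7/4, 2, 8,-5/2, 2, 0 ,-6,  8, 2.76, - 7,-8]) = [-8,  -  7, - 6, - 5/2,-7/4,  0, 2, 2,2 , 2.76, 6,8,8 ]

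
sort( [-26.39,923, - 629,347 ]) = [ - 629, - 26.39, 347,923]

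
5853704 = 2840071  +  3013633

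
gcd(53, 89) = 1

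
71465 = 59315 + 12150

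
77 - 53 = 24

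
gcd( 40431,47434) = 1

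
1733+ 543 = 2276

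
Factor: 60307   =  13^1*4639^1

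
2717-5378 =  - 2661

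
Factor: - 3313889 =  - 1279^1*2591^1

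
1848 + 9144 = 10992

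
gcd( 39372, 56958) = 6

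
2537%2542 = 2537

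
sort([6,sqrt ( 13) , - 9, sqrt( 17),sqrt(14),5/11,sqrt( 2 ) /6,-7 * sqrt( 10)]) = [-7*sqrt( 10), - 9, sqrt( 2)/6,  5/11,sqrt( 13),sqrt( 14), sqrt(17), 6]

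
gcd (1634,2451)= 817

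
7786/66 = 117 + 32/33 = 117.97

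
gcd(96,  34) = 2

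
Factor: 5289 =3^1 *41^1*43^1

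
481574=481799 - 225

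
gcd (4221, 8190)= 63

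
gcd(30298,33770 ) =2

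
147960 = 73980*2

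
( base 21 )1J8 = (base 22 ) 1GC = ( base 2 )1101010000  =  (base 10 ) 848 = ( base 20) 228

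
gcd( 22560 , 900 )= 60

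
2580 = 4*645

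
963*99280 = 95606640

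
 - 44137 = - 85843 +41706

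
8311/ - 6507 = -8311/6507 = - 1.28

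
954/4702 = 477/2351 = 0.20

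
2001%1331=670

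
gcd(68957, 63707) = 7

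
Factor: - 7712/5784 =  - 4/3=- 2^2 * 3^( - 1 )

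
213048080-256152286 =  - 43104206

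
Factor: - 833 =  - 7^2*17^1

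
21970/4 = 5492 + 1/2 = 5492.50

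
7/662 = 7/662 = 0.01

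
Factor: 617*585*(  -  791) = -3^2*5^1*7^1*13^1*113^1*617^1= -285507495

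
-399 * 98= - 39102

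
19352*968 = 18732736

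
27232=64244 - 37012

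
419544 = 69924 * 6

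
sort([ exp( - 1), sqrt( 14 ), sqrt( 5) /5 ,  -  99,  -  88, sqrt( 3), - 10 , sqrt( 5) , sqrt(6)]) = [ - 99,  -  88, - 10, exp( - 1),sqrt(5)/5, sqrt(3 ),sqrt( 5),sqrt( 6), sqrt( 14 ) ] 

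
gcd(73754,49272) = 2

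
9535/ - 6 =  - 9535/6 = -1589.17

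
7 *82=574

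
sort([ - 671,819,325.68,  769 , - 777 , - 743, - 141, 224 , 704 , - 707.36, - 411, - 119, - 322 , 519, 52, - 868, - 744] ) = [  -  868, - 777, - 744, - 743, - 707.36, - 671, - 411, - 322, - 141, - 119, 52 , 224, 325.68, 519, 704 , 769,819 ]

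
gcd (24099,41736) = 3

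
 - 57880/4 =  - 14470 = - 14470.00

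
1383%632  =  119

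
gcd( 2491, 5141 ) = 53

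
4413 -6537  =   - 2124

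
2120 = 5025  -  2905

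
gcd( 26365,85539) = 1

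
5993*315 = 1887795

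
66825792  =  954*70048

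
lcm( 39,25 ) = 975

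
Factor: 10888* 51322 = 2^4 * 67^1*383^1 * 1361^1 = 558793936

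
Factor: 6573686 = 2^1*7^1*101^1 * 4649^1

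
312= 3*104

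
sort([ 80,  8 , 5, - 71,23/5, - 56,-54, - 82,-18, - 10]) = [ - 82, - 71, - 56, - 54, - 18,-10,23/5, 5, 8,80]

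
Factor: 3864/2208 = 7/4 = 2^( - 2 )*7^1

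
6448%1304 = 1232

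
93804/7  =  93804/7 = 13400.57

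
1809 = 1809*1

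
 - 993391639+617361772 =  - 376029867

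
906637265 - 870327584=36309681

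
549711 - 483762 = 65949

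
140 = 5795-5655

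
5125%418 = 109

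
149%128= 21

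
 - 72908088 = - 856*85173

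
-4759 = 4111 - 8870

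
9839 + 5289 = 15128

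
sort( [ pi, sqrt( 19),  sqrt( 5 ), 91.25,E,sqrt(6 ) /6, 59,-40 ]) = [-40, sqrt(6) /6,sqrt( 5), E, pi,sqrt( 19 ),59, 91.25]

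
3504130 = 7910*443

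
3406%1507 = 392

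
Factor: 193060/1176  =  2^(-1)*3^( - 1)*5^1*197^1 = 985/6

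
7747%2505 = 232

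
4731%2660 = 2071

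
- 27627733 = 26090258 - 53717991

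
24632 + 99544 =124176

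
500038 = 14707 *34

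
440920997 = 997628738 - 556707741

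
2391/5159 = 2391/5159 = 0.46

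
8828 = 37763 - 28935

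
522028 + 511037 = 1033065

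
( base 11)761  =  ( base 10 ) 914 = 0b1110010010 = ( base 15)40E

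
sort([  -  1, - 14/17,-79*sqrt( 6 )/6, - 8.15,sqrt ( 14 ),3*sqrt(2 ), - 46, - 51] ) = [ - 51,- 46,-79*sqrt(6) /6, - 8.15, - 1, - 14/17,sqrt( 14 ), 3 * sqrt( 2)] 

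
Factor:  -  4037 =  - 11^1*367^1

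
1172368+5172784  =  6345152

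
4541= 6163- 1622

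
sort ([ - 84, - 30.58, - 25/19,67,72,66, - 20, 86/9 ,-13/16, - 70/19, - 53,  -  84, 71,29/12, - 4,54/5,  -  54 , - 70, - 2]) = [-84,  -  84, - 70, - 54,-53, - 30.58,  -  20, - 4, - 70/19, - 2, - 25/19, - 13/16, 29/12,86/9,54/5,66,67,71, 72]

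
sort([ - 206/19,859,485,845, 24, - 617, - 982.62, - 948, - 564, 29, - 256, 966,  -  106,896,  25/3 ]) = [-982.62,-948,-617,-564, - 256, - 106, - 206/19, 25/3,24 , 29, 485,845,859, 896,966]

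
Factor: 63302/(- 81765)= - 2^1*3^( - 2 )*5^( - 1 )*23^( - 1 )*31^1*79^( - 1) *1021^1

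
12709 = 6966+5743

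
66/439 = 66/439= 0.15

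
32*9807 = 313824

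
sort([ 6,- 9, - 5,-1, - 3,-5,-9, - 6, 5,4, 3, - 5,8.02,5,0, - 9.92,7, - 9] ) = [- 9.92, - 9, - 9, - 9, - 6,-5, - 5, - 5, - 3,  -  1, 0,  3, 4,5, 5, 6,7,8.02] 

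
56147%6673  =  2763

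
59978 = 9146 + 50832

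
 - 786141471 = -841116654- - 54975183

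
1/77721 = 1/77721 = 0.00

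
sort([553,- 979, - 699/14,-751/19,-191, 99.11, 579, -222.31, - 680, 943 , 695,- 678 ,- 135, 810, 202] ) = [ - 979, - 680, - 678, - 222.31 , - 191, - 135,-699/14, -751/19,  99.11, 202, 553, 579,695,810, 943] 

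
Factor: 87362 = 2^1*11^2*19^2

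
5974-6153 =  - 179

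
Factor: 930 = 2^1*3^1*5^1*31^1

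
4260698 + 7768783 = 12029481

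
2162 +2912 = 5074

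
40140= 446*90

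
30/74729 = 30/74729 =0.00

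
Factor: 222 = 2^1*3^1*37^1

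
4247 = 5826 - 1579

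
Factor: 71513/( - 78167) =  - 13^1* 5501^1*78167^( - 1)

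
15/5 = 3 = 3.00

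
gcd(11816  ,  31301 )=1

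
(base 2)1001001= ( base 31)2B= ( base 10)73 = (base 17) 45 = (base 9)81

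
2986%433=388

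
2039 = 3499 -1460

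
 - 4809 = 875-5684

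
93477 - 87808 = 5669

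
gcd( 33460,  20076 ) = 6692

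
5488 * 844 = 4631872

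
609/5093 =609/5093 = 0.12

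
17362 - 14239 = 3123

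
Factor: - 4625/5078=-2^( - 1 )*5^3*37^1*2539^( - 1)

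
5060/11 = 460=460.00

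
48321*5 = 241605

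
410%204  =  2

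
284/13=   21+ 11/13 = 21.85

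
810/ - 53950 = -1 + 5314/5395 = - 0.02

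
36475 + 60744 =97219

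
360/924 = 30/77 = 0.39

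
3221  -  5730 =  - 2509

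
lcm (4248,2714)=97704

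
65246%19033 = 8147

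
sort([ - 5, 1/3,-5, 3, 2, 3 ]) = [-5 , - 5,1/3, 2, 3, 3]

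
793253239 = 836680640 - 43427401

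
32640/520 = 62 + 10/13= 62.77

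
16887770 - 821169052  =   - 804281282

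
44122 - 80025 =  - 35903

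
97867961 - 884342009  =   - 786474048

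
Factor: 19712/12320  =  8/5=2^3 * 5^( - 1)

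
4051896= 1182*3428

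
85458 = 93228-7770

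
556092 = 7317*76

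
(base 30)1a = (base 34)16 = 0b101000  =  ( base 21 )1j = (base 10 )40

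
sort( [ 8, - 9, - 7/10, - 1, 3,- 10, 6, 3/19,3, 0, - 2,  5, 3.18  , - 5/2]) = [ - 10, - 9, - 5/2,-2, - 1, -7/10, 0,  3/19,3, 3, 3.18,5,6,  8 ] 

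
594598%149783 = 145249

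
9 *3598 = 32382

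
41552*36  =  1495872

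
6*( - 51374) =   -  308244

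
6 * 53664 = 321984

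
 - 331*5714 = -1891334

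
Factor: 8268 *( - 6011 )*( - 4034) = 2^3*3^1*13^1*53^1*2017^1*6011^1 = 200485556232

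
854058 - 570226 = 283832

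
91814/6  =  45907/3 = 15302.33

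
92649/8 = 11581+1/8 =11581.12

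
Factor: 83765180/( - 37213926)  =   - 41882590/18606963 = -2^1*3^( - 1 )*5^1 *89^( - 1 )* 227^( - 1)*307^( - 1)*  4188259^1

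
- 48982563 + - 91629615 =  - 140612178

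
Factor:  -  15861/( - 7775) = 3^1*5^( - 2)*17^1 = 51/25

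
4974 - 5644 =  - 670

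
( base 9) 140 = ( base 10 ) 117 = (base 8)165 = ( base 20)5h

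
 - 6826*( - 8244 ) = 56273544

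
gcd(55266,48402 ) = 6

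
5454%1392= 1278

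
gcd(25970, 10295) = 5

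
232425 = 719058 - 486633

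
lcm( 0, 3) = 0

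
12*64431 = 773172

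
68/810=34/405 = 0.08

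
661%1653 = 661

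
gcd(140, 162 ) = 2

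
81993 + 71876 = 153869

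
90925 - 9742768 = - 9651843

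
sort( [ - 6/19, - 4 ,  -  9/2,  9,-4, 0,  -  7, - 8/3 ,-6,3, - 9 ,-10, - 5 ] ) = [ - 10, - 9 , - 7 , - 6, - 5, - 9/2, - 4,-4, - 8/3,-6/19 , 0,  3 , 9 ] 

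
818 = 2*409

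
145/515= 29/103 = 0.28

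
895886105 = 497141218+398744887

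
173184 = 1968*88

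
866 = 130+736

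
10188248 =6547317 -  - 3640931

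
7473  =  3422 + 4051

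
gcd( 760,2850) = 190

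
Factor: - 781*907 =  - 708367 = - 11^1* 71^1 * 907^1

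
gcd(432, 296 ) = 8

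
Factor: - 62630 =- 2^1*5^1*6263^1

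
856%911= 856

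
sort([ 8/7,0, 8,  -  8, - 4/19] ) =[ - 8,-4/19, 0, 8/7, 8] 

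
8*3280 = 26240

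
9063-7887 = 1176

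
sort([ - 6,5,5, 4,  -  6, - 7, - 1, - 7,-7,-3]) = [- 7, - 7, - 7, - 6, - 6, - 3, - 1,4, 5, 5] 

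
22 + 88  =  110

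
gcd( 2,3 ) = 1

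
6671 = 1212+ 5459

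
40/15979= 40/15979  =  0.00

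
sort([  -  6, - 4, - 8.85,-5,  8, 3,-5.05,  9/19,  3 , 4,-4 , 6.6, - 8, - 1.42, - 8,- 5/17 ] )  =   [ - 8.85,-8, - 8, - 6, - 5.05, - 5, - 4, - 4, - 1.42, - 5/17, 9/19,3, 3 , 4,6.6,  8]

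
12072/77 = 156+60/77=156.78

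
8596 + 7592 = 16188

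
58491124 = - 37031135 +95522259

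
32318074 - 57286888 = -24968814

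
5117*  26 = 133042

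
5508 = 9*612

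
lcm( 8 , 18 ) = 72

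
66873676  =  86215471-19341795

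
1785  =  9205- 7420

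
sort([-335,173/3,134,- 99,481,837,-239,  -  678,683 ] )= [ -678, - 335,-239,  -  99, 173/3, 134,481,  683 , 837]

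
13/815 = 13/815 = 0.02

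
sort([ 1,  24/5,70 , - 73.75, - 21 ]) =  [ - 73.75, - 21 , 1,  24/5,70]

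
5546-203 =5343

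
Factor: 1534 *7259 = 11135306=   2^1* 7^1 * 13^1 * 17^1*59^1 *61^1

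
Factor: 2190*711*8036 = 12512775240=2^3*3^3*5^1*7^2*41^1*73^1*79^1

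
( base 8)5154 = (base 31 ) 2O2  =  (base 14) D88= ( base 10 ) 2668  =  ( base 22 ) 5b6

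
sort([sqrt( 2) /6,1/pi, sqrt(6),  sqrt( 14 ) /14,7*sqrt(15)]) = [sqrt( 2)/6 , sqrt( 14) /14,1/pi,  sqrt( 6),7*sqrt(15 ) ] 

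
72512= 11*6592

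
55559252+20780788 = 76340040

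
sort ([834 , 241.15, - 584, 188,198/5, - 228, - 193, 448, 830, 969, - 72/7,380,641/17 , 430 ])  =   [ - 584, - 228, - 193, - 72/7 , 641/17, 198/5,188 , 241.15, 380,  430, 448, 830, 834, 969 ]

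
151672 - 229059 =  - 77387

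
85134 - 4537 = 80597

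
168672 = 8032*21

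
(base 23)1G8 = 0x389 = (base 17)324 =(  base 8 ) 1611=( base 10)905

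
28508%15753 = 12755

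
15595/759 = 15595/759 = 20.55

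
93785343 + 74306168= 168091511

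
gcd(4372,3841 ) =1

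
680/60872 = 85/7609= 0.01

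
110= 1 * 110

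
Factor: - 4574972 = -2^2 * 17^1* 19^1*3541^1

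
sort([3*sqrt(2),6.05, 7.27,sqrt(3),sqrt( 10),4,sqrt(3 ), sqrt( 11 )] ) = [sqrt( 3 ),sqrt(3 ),  sqrt( 10 ),sqrt( 11 ),4 , 3* sqrt( 2),6.05,7.27]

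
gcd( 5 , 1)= 1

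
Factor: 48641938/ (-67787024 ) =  - 2^(  -  3)*17^(-1) * 19^1 * 139^1*9209^1*249217^( - 1 ) = - 24320969/33893512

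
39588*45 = 1781460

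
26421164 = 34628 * 763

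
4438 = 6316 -1878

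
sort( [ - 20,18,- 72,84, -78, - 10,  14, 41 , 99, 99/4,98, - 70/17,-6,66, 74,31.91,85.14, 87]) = [-78 , - 72, -20,-10,-6, - 70/17, 14,18, 99/4, 31.91, 41  ,  66, 74,  84, 85.14,87,98, 99]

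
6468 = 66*98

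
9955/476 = 20 + 435/476 = 20.91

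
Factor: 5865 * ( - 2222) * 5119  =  -2^1*3^1*5^1*11^1 *17^1 * 23^1*101^1*5119^1 = - 66710961570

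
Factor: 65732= 2^2*16433^1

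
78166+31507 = 109673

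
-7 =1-8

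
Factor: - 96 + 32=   -  64 = -2^6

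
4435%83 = 36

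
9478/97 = 97 + 69/97 = 97.71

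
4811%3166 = 1645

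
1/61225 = 1/61225= 0.00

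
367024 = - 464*( - 791 ) 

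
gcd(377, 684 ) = 1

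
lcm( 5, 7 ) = 35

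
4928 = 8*616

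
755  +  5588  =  6343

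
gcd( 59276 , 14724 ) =4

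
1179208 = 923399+255809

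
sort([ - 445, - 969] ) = [  -  969, - 445 ]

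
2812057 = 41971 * 67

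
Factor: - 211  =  -211^1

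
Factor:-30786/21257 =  - 42/29  =  - 2^1 *3^1*7^1*29^( - 1) 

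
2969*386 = 1146034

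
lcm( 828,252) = 5796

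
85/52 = 1+ 33/52 = 1.63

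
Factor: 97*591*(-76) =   -  2^2*3^1*19^1 * 97^1*197^1 = - 4356852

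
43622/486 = 89 + 184/243 = 89.76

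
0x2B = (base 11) 3a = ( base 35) 18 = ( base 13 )34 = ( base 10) 43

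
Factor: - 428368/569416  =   - 2^1*41^1*109^(-1) = -82/109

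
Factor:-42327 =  - 3^2*4703^1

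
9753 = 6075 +3678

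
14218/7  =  14218/7 = 2031.14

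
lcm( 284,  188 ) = 13348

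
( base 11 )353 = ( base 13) 265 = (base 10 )421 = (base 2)110100101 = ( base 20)111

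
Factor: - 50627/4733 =- 4733^ ( -1)*50627^1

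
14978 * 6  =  89868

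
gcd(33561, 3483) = 27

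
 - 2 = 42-44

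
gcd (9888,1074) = 6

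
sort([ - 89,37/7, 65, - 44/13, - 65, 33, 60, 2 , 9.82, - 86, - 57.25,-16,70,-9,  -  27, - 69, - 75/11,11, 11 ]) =[ - 89, - 86, - 69,-65, - 57.25, - 27, -16,  -  9, - 75/11,-44/13,2, 37/7,  9.82,11,11,33  ,  60,65,70 ]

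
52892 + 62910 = 115802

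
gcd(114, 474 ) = 6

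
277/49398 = 277/49398= 0.01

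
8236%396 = 316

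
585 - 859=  - 274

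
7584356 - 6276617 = 1307739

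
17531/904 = 19  +  355/904  =  19.39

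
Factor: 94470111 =3^3*3498893^1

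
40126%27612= 12514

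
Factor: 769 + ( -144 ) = 625 = 5^4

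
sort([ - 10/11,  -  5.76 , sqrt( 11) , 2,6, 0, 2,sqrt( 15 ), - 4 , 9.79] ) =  [ - 5.76, - 4, - 10/11, 0, 2,2, sqrt(11), sqrt( 15 ), 6,  9.79]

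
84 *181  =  15204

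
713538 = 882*809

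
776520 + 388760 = 1165280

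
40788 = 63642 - 22854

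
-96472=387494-483966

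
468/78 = 6 = 6.00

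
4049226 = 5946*681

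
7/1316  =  1/188 = 0.01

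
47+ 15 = 62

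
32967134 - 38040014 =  - 5072880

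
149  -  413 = - 264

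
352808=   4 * 88202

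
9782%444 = 14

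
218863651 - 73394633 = 145469018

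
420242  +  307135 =727377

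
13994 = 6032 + 7962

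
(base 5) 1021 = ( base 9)161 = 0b10001000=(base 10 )136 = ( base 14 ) 9A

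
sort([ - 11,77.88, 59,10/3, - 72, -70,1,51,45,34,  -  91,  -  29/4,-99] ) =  [ -99,-91, - 72, - 70 , - 11, -29/4, 1,10/3,34, 45, 51, 59,77.88 ]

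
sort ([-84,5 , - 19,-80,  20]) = [ -84, - 80, - 19,5,20] 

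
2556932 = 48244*53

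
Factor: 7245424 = 2^4*241^1* 1879^1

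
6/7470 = 1/1245=0.00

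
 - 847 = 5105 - 5952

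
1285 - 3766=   -  2481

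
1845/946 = 1 + 899/946 = 1.95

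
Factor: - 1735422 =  - 2^1*3^1*13^1*19^1*1171^1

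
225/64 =3 + 33/64=3.52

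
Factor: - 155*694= - 2^1*5^1*31^1 * 347^1  =  -  107570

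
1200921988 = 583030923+617891065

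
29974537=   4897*6121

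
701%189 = 134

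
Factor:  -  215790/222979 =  - 2^1*3^1*5^1*7193^1*222979^ ( - 1)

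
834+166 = 1000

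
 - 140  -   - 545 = 405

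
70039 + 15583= 85622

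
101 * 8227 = 830927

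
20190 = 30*673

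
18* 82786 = 1490148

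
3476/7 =3476/7 = 496.57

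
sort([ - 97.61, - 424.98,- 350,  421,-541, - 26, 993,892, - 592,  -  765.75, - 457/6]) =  [ - 765.75, - 592, - 541, - 424.98, - 350,  -  97.61, - 457/6, - 26, 421, 892, 993]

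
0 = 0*76719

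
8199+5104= 13303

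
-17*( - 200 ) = 3400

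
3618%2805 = 813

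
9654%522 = 258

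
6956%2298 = 62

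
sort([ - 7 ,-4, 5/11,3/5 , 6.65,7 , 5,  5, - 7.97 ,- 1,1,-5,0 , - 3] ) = [- 7.97,-7,-5, - 4, - 3, -1, 0,5/11,3/5,  1 , 5 , 5, 6.65,7] 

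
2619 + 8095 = 10714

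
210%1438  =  210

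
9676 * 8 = 77408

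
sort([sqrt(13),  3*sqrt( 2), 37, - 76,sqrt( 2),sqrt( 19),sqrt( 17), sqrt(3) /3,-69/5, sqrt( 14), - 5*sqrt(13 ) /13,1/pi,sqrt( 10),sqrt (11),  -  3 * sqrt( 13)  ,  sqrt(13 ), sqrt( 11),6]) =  [ - 76, - 69/5, - 3* sqrt(13 ), - 5 * sqrt( 13 )/13,1/pi,sqrt ( 3)/3, sqrt( 2),sqrt(10), sqrt(11),sqrt(11 ),sqrt( 13),sqrt ( 13),  sqrt(14 ),  sqrt( 17), 3 * sqrt( 2 ),sqrt (19),6,37]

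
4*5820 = 23280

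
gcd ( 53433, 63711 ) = 9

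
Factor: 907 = 907^1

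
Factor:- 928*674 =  -2^6*29^1 * 337^1=- 625472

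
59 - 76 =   -  17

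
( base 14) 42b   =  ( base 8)1467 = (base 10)823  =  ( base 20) 213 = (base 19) 256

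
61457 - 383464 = - 322007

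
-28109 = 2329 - 30438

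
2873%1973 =900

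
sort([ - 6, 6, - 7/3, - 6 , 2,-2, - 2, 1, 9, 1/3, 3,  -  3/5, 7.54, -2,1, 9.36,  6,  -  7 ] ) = [ - 7, -6, - 6, - 7/3,  -  2,  -  2, - 2,-3/5, 1/3,1, 1, 2, 3, 6, 6,7.54, 9, 9.36] 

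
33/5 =6 + 3/5 = 6.60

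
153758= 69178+84580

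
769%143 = 54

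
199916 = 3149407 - 2949491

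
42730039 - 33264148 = 9465891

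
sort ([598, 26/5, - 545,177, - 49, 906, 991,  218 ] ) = [ - 545, - 49, 26/5, 177, 218, 598,906,991]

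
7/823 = 7/823 = 0.01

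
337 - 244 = 93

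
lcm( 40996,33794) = 2500756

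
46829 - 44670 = 2159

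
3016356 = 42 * 71818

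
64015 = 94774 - 30759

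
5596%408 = 292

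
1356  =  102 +1254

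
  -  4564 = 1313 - 5877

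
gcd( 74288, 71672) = 8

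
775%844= 775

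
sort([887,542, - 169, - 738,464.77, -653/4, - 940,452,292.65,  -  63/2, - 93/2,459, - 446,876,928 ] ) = [  -  940, - 738, - 446, - 169, - 653/4,- 93/2, - 63/2,292.65, 452, 459,464.77,542, 876,887,928]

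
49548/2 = 24774 = 24774.00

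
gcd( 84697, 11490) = 1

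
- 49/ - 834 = 49/834 = 0.06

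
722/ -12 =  - 361/6 = - 60.17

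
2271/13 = 2271/13= 174.69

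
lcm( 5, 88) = 440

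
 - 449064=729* ( - 616 ) 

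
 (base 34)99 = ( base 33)9I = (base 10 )315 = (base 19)gb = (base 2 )100111011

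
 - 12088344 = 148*( - 81678)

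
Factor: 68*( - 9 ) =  - 2^2*3^2*17^1 = - 612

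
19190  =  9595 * 2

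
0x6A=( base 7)211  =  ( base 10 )106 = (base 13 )82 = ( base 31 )3d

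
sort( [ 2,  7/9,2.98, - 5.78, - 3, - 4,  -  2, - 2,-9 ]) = [ -9, - 5.78, - 4, - 3, -2,  -  2,7/9,2,2.98]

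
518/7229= 518/7229 = 0.07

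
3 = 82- 79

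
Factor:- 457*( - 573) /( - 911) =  - 3^1*191^1*457^1*911^( - 1) = -  261861/911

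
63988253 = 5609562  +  58378691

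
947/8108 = 947/8108  =  0.12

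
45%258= 45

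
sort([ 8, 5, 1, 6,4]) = [ 1, 4, 5, 6, 8 ]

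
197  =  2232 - 2035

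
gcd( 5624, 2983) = 19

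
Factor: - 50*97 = -4850 = - 2^1 *5^2*97^1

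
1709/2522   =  1709/2522 = 0.68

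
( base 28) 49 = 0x79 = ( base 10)121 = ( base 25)4l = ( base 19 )67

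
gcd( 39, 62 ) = 1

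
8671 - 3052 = 5619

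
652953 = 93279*7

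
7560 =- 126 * (-60 )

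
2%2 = 0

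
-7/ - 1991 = 7/1991 = 0.00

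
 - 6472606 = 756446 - 7229052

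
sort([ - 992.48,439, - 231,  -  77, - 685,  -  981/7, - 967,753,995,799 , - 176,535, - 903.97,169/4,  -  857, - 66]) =[ - 992.48 , - 967, - 903.97, - 857, - 685, - 231,-176, - 981/7, - 77,-66, 169/4 , 439 , 535,  753, 799, 995]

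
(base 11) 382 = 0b111000101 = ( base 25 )i3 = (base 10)453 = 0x1C5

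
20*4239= 84780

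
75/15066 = 25/5022 = 0.00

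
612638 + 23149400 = 23762038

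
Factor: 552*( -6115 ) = - 3375480 = - 2^3*3^1*5^1*23^1*1223^1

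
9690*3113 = 30164970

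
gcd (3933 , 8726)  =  1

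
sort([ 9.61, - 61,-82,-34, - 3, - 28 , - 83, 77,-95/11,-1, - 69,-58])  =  [ - 83,-82,  -  69, - 61, - 58, - 34,- 28, - 95/11, - 3,-1, 9.61,77]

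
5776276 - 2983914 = 2792362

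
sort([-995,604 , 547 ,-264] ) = [ - 995,-264,547, 604]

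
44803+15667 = 60470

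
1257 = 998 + 259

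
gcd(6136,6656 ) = 104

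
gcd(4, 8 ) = 4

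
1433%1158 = 275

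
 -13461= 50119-63580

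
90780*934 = 84788520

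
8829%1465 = 39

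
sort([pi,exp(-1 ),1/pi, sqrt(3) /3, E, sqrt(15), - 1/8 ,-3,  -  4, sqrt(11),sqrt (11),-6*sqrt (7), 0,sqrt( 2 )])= [ - 6*sqrt ( 7 ), - 4, - 3, - 1/8,0, 1/pi, exp( - 1), sqrt(3 )/3, sqrt(2 ), E, pi,sqrt( 11),sqrt(11 ) , sqrt (15)]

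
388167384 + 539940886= 928108270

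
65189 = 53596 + 11593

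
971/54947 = 971/54947 = 0.02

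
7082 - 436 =6646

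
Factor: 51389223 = 3^1 * 89^1*197^1*977^1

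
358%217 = 141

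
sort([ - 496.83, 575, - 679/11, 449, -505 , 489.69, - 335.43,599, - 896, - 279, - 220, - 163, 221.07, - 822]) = [ - 896,-822, - 505 , - 496.83,  -  335.43,- 279,-220, - 163, - 679/11,221.07,449,489.69,575,599 ] 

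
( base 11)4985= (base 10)6506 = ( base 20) g56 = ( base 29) 7LA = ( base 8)14552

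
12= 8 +4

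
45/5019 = 15/1673 = 0.01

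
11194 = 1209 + 9985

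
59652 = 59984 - 332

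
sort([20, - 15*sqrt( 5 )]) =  [ - 15*sqrt( 5),20]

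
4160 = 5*832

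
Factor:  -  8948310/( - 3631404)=2^( - 1 )*5^1*17^(-1 ) * 2543^( - 1 )*42611^1 = 213055/86462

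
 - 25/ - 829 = 25/829 = 0.03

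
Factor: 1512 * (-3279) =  - 4957848  =  - 2^3*3^4*7^1*1093^1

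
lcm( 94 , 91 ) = 8554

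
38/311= 38/311= 0.12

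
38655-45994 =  - 7339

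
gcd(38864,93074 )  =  2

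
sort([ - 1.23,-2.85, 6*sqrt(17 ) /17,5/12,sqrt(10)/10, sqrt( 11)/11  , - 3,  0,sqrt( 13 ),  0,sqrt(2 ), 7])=[-3 ,-2.85,-1.23,  0, 0, sqrt( 11)/11,sqrt(10 )/10, 5/12,  sqrt( 2),6* sqrt(17) /17 , sqrt(13 ) , 7 ] 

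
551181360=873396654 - 322215294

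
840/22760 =21/569 =0.04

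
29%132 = 29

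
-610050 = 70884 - 680934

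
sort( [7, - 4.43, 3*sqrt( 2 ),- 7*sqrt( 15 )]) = [-7*sqrt(15 ),-4.43, 3*sqrt( 2),7]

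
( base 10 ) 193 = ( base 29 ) 6j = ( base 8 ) 301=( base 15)cd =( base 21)94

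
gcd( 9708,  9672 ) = 12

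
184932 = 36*5137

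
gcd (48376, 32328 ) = 8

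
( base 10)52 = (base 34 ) 1i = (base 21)2A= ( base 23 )26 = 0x34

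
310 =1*310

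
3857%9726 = 3857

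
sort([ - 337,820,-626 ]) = [-626, - 337,820]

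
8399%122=103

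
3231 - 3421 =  - 190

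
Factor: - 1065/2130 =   -  2^ ( - 1 ) = - 1/2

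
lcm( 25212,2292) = 25212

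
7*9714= 67998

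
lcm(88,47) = 4136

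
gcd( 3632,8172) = 908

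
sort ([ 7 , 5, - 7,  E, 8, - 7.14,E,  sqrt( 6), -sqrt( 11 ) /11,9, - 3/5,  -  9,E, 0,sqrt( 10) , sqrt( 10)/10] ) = [ - 9, - 7.14, - 7, - 3/5, - sqrt( 11)/11, 0, sqrt(10)/10,  sqrt(6),  E,  E,E, sqrt ( 10),5,  7,8,9 ]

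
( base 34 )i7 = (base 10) 619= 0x26b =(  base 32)JB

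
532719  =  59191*9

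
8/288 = 1/36 = 0.03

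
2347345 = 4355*539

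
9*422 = 3798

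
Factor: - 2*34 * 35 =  - 2380 = - 2^2*5^1*7^1*17^1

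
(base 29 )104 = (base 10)845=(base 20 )225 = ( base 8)1515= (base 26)16D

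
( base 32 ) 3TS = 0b111110111100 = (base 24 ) 6NK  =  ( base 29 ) 4mq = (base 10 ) 4028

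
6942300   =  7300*951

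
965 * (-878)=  - 847270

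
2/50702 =1/25351 = 0.00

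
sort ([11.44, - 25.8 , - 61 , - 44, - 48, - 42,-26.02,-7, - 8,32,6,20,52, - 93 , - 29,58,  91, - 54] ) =[ - 93 , - 61,-54, - 48, - 44, - 42, - 29, - 26.02, - 25.8,  -  8, - 7,6,11.44,  20,  32, 52,58,91]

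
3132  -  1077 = 2055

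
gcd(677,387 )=1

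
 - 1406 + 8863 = 7457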